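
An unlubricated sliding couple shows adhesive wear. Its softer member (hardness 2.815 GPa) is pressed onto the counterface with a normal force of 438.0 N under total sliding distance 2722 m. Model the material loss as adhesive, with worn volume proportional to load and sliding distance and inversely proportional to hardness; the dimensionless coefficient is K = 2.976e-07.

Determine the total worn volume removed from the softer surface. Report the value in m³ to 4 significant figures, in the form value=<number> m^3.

The computation maintains exact precision; intermediates are shown rounded; one last rounding: 4 significant figures.
Convert: Hardness H = 2.815 GPa = 2.815e+09 Pa.
As SI base values: W = 438.0 N, H = 2.815e+09 Pa, K = 2.976e-07.
The Archard volume V = K·W·L/H = 2.976e-07 · 438.0 · 2722 / 2.815e+09 = 1.260e-10 m³.

value=1.260e-10 m^3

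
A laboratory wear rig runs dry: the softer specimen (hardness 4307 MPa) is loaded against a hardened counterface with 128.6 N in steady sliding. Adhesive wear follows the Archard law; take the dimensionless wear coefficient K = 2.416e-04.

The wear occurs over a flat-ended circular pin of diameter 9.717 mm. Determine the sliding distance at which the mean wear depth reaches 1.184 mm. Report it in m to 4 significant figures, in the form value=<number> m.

value=1.217e+04 m

All working math keeps full float precision — intermediate values are printed rounded; rounded just once to 4 significant digits.
Convert: Hardness H = 4307 MPa = 4.307e+09 Pa.
Convert: Pin diameter d = 9.717 mm = 0.009717 m. Contact area A = π·d²/4 = π·(0.009717 m)²/4 = 7.416e-05 m².
Convert: Depth limit h_lim = 1.184 mm = 0.001184 m.
Restated in SI base units: W = 128.6 N, H = 4.307e+09 Pa, K = 2.416e-04.
Volume at the limit: V_lim = h_lim·A = 0.001184 · 7.416e-05 = 8.780e-08 m³.
Thus life L = V_lim·H/(K·W) = 8.780e-08 · 4.307e+09 / (2.416e-04 · 128.6) = 1.217e+04 m.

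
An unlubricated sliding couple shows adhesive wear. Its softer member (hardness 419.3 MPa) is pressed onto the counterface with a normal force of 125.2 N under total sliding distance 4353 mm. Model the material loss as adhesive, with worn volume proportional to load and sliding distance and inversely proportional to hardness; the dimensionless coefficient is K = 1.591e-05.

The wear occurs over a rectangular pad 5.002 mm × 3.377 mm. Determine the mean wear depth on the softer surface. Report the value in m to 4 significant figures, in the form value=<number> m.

value=1.224e-06 m

Intermediates are displayed rounded, and every step holds full float precision, and rounded once at the end: four significant figures.
Convert: Total distance L = 4353 mm = 4.353 m.
Convert: Hardness H = 419.3 MPa = 4.193e+08 Pa.
Convert: Pad sides 5.002 mm × 3.377 mm = 0.005002 m × 0.003377 m. Contact area A = 0.005002 m × 0.003377 m = 1.689e-05 m².
In SI base units: W = 125.2 N, H = 4.193e+08 Pa, K = 1.591e-05.
Archard volume V = K·W·L/H = 1.591e-05 · 125.2 · 4.353 / 4.193e+08 = 2.068e-11 m³.
Mean wear depth h = V/A = 2.068e-11 / 1.689e-05 = 1.224e-06 m.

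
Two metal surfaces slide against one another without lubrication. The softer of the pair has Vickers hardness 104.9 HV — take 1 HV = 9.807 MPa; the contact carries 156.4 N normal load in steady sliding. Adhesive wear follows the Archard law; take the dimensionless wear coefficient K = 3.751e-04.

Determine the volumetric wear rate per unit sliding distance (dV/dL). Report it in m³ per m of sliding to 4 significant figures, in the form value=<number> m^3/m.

The intermediates are displayed rounded — all arithmetic carries exact precision; rounded just once: 4 significant digits.
Hardness H = 104.9 HV × 9.807 MPa/HV = 1029 MPa = 1.029e+09 Pa.
In SI base units: W = 156.4 N, H = 1.029e+09 Pa, K = 3.751e-04.
Volumetric rate dV/dL = K·W/H, so: 3.751e-04 · 156.4 / 1.029e+09 = 5.703e-11 m³/m.

value=5.703e-11 m^3/m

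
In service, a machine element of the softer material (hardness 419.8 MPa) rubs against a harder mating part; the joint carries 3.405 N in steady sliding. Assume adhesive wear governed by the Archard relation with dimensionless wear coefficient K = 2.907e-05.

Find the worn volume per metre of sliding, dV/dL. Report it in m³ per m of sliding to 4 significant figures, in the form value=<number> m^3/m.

value=2.358e-13 m^3/m

Every step holds exact precision. Intermediates are printed rounded; rounded once at the end: 4 significant figures.
Convert: Hardness H = 419.8 MPa = 4.198e+08 Pa.
SI base units throughout: W = 3.405 N, H = 4.198e+08 Pa, K = 2.907e-05.
Sliding wear rate dV/dL = K·W/H (independent of L): 2.907e-05 · 3.405 / 4.198e+08 = 2.358e-13 m³/m.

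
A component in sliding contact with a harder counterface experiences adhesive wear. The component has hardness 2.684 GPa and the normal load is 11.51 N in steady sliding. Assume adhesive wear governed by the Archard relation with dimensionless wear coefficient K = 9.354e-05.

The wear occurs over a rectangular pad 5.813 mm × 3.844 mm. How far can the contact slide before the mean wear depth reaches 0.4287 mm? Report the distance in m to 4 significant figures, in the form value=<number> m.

Shown intermediates are rounded. The computation runs at full precision — a lone final rounding, at 4 significant digits.
Hardness H = 2.684 GPa = 2.684e+09 Pa.
Pad sides 5.813 mm × 3.844 mm = 0.005813 m × 0.003844 m. Contact area A = 0.005813 m × 0.003844 m = 2.235e-05 m².
Depth limit h_lim = 0.4287 mm = 4.287e-04 m.
Expressed in SI base units: W = 11.51 N, H = 2.684e+09 Pa, K = 9.354e-05.
Limit volume V_lim = h_lim·A = 4.287e-04 · 2.235e-05 = 9.579e-09 m³.
Inverting, life L = V_lim·H/(K·W) = 9.579e-09 · 2.684e+09 / (9.354e-05 · 11.51) = 2.388e+04 m.

value=2.388e+04 m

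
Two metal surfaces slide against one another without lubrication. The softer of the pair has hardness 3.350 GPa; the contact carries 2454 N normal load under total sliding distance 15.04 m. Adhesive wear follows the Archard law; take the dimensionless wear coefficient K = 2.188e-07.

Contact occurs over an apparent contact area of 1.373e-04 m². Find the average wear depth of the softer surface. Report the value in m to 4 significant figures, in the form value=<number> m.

The computation keeps full precision. Intermediate values are printed rounded. Rounded once at the end: 4 significant digits.
Convert: Hardness H = 3.350 GPa = 3.350e+09 Pa.
As SI base values: W = 2454 N, H = 3.350e+09 Pa, K = 2.188e-07.
Archard relation: V = K·W·L/H = 2.188e-07 · 2454 · 15.04 / 3.350e+09 = 2.411e-12 m³.
Wear depth h = V/A = 2.411e-12 / 1.373e-04 = 1.756e-08 m.

value=1.756e-08 m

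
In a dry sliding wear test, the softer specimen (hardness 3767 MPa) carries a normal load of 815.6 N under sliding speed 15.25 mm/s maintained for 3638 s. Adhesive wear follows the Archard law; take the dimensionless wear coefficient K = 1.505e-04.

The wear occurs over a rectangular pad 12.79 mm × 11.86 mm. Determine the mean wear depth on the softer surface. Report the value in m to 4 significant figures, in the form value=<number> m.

value=1.192e-05 m

Intermediates appear rounded; each operation maintains full float precision, and rounded just once, at 4 significant figures.
Convert: Sliding speed v = 15.25 mm/s = 0.01525 m/s. Sliding distance L = v·t = 0.01525 m/s × 3638 s = 55.48 m.
Convert: Hardness H = 3767 MPa = 3.767e+09 Pa.
Convert: Pad sides 12.79 mm × 11.86 mm = 0.01279 m × 0.01186 m. Contact area A = 0.01279 m × 0.01186 m = 1.517e-04 m².
Working in SI base units: W = 815.6 N, H = 3.767e+09 Pa, K = 1.505e-04.
Wear volume V = K·W·L/H = 1.505e-04 · 815.6 · 55.48 / 3.767e+09 = 1.808e-09 m³.
Depth h = V/A = 1.808e-09 / 1.517e-04 = 1.192e-05 m.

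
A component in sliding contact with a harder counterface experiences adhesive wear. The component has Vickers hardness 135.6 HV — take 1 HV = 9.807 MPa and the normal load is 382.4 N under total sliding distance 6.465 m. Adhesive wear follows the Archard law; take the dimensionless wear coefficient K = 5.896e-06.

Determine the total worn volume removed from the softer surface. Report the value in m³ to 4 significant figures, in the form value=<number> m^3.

Intermediate values appear rounded — all arithmetic runs at full float precision — rounded once at the end: 4 significant figures.
Convert: Hardness H = 135.6 HV × 9.807 MPa/HV = 1330 MPa = 1.330e+09 Pa.
As SI base values: W = 382.4 N, H = 1.330e+09 Pa, K = 5.896e-06.
Archard volume V = K·W·L/H = 5.896e-06 · 382.4 · 6.465 / 1.330e+09 = 1.096e-11 m³.

value=1.096e-11 m^3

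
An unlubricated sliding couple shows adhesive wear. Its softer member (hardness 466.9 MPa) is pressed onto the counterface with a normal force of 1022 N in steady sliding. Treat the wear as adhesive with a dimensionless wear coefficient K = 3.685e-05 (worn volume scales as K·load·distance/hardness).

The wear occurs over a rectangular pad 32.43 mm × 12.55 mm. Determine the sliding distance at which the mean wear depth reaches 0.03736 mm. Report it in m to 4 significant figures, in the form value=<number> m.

value=188.5 m

Quoted intermediates are rounded, and all working math keeps full precision; a lone final rounding to 4 significant digits.
Hardness H = 466.9 MPa = 4.669e+08 Pa.
Pad sides 32.43 mm × 12.55 mm = 0.03243 m × 0.01255 m. Contact area A = 0.03243 m × 0.01255 m = 4.070e-04 m².
Depth limit h_lim = 0.03736 mm = 3.736e-05 m.
Expressed in SI base units: W = 1022 N, H = 4.669e+08 Pa, K = 3.685e-05.
Permissible volume V_lim = h_lim·A = 3.736e-05 · 4.070e-04 = 1.521e-08 m³.
Sliding life L = V_lim·H/(K·W) = 1.521e-08 · 4.669e+08 / (3.685e-05 · 1022) = 188.5 m.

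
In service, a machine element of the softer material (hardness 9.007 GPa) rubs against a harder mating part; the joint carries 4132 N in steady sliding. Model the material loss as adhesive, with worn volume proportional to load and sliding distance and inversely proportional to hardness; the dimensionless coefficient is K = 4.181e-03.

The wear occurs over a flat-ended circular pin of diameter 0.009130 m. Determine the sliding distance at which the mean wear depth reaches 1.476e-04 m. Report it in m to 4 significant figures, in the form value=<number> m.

value=5.038 m

Intermediate values are displayed rounded; the computation maintains exact precision; one final rounding to four significant digits.
Convert: Hardness H = 9.007 GPa = 9.007e+09 Pa.
Convert: Contact area A = π·d²/4 = π·(0.009130 m)²/4 = 6.547e-05 m².
Restated in SI base units: W = 4132 N, H = 9.007e+09 Pa, K = 4.181e-03.
Permissible volume V_lim = h_lim·A = 1.476e-04 · 6.547e-05 = 9.663e-09 m³.
Inverting, life L = V_lim·H/(K·W) = 9.663e-09 · 9.007e+09 / (4.181e-03 · 4132) = 5.038 m.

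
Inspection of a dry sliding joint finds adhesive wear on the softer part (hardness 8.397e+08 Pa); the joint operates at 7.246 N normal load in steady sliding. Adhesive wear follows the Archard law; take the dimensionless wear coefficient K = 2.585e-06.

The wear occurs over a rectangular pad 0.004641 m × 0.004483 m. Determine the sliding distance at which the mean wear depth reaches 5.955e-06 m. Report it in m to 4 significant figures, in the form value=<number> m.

value=5554 m

Each operation runs at full precision, and intermediates are printed rounded — a single final rounding, at four significant figures.
Contact area A = 0.004641 m × 0.004483 m = 2.081e-05 m².
SI base units throughout: W = 7.246 N, H = 8.397e+08 Pa, K = 2.585e-06.
Allowed volume V_lim = h_lim·A = 5.955e-06 · 2.081e-05 = 1.239e-10 m³.
Inverting, life L = V_lim·H/(K·W) = 1.239e-10 · 8.397e+08 / (2.585e-06 · 7.246) = 5554 m.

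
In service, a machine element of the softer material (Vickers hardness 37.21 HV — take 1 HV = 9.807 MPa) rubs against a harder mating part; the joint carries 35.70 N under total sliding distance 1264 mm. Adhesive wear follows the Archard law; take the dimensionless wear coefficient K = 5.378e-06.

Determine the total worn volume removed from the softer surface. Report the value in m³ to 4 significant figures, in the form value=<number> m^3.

value=6.650e-13 m^3

Every step runs at full precision; intermediates are displayed rounded, and a lone final rounding: 4 significant digits.
Sliding distance L = 1264 mm = 1.264 m.
Hardness H = 37.21 HV × 9.807 MPa/HV = 364.9 MPa = 3.649e+08 Pa.
Restated in SI base units: W = 35.70 N, H = 3.649e+08 Pa, K = 5.378e-06.
Volume removed: V = K·W·L/H = 5.378e-06 · 35.70 · 1.264 / 3.649e+08 = 6.650e-13 m³.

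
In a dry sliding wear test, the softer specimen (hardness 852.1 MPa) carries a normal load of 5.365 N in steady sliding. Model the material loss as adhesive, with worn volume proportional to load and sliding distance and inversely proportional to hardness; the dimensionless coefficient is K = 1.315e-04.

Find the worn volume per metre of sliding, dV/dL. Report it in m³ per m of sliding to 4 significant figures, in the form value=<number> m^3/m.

Intermediates are displayed rounded. The algebra keeps exact precision — a single final rounding: four significant figures.
Hardness H = 852.1 MPa = 8.521e+08 Pa.
Working in SI base units: W = 5.365 N, H = 8.521e+08 Pa, K = 1.315e-04.
Volumetric rate dV/dL = K·W/H — distance-free: 1.315e-04 · 5.365 / 8.521e+08 = 8.280e-13 m³/m.

value=8.280e-13 m^3/m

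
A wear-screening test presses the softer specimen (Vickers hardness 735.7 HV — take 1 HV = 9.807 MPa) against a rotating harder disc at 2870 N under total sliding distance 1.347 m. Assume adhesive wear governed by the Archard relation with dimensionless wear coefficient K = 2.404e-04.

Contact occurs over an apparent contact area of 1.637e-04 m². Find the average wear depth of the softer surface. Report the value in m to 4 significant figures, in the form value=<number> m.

value=7.869e-07 m

The intermediates are displayed rounded. The algebra maintains full float precision — one final rounding to four significant digits.
Convert: Hardness H = 735.7 HV × 9.807 MPa/HV = 7215 MPa = 7.215e+09 Pa.
As SI base values: W = 2870 N, H = 7.215e+09 Pa, K = 2.404e-04.
Worn volume V = K·W·L/H = 2.404e-04 · 2870 · 1.347 / 7.215e+09 = 1.288e-10 m³.
Average depth h = V/A = 1.288e-10 / 1.637e-04 = 7.869e-07 m.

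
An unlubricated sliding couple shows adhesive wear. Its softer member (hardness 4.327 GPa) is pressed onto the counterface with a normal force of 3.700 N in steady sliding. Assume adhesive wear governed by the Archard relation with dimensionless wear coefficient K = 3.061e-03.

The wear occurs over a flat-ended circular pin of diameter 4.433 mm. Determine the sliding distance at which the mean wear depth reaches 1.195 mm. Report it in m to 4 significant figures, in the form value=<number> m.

value=7047 m

Intermediate values are displayed rounded; all arithmetic runs at exact precision — one final rounding, at four significant digits.
Convert: Hardness H = 4.327 GPa = 4.327e+09 Pa.
Convert: Pin diameter d = 4.433 mm = 0.004433 m. Contact area A = π·d²/4 = π·(0.004433 m)²/4 = 1.543e-05 m².
Convert: Depth limit h_lim = 1.195 mm = 0.001195 m.
Expressed in SI base units: W = 3.700 N, H = 4.327e+09 Pa, K = 3.061e-03.
Limit volume V_lim = h_lim·A = 0.001195 · 1.543e-05 = 1.844e-08 m³.
Sliding life L = V_lim·H/(K·W) = 1.844e-08 · 4.327e+09 / (3.061e-03 · 3.700) = 7047 m.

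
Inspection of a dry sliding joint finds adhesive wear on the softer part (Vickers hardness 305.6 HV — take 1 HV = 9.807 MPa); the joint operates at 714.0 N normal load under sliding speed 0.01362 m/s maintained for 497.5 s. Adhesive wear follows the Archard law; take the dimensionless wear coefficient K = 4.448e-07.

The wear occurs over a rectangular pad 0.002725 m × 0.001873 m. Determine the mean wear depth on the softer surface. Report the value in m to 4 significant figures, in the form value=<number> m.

The intermediates appear rounded. Each operation runs at exact precision. Rounded once at the end: 4 significant digits.
The distance L = v·t = 0.01362 m/s × 497.5 s = 6.776 m.
Hardness H = 305.6 HV × 9.807 MPa/HV = 2997 MPa = 2.997e+09 Pa.
Contact area A = 0.002725 m × 0.001873 m = 5.104e-06 m².
Collected in SI base units: W = 714.0 N, H = 2.997e+09 Pa, K = 4.448e-07.
By Archard's law, V = K·W·L/H = 4.448e-07 · 714.0 · 6.776 / 2.997e+09 = 7.180e-13 m³.
Mean wear depth h = V/A = 7.180e-13 / 5.104e-06 = 1.407e-07 m.

value=1.407e-07 m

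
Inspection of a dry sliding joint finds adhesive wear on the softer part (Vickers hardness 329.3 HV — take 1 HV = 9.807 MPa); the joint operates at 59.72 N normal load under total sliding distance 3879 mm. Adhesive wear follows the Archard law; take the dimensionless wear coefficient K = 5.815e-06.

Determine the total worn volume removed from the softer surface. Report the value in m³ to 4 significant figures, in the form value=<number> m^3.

Quoted intermediates are rounded, and each operation carries exact precision, and rounded just once: 4 significant figures.
Convert: Distance L = 3879 mm = 3.879 m.
Convert: Hardness H = 329.3 HV × 9.807 MPa/HV = 3229 MPa = 3.229e+09 Pa.
Expressed in SI base units: W = 59.72 N, H = 3.229e+09 Pa, K = 5.815e-06.
Wear volume V = K·W·L/H = 5.815e-06 · 59.72 · 3.879 / 3.229e+09 = 4.171e-13 m³.

value=4.171e-13 m^3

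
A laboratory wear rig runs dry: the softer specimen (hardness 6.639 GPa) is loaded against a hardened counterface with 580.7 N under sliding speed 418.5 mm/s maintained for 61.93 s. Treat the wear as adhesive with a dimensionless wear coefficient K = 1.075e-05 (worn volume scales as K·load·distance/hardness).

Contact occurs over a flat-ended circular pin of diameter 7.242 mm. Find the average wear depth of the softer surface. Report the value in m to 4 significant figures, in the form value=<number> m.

value=5.916e-07 m

Shown intermediates are rounded, and all arithmetic maintains full float precision; one last rounding, at four significant figures.
Convert: Sliding speed v = 418.5 mm/s = 0.4185 m/s. Total distance L = v·t = 0.4185 m/s × 61.93 s = 25.92 m.
Convert: Hardness H = 6.639 GPa = 6.639e+09 Pa.
Convert: Pin diameter d = 7.242 mm = 0.007242 m. Contact area A = π·d²/4 = π·(0.007242 m)²/4 = 4.119e-05 m².
Expressed in SI base units: W = 580.7 N, H = 6.639e+09 Pa, K = 1.075e-05.
By Archard's law, V = K·W·L/H = 1.075e-05 · 580.7 · 25.92 / 6.639e+09 = 2.437e-11 m³.
Mean depth h = V/A = 2.437e-11 / 4.119e-05 = 5.916e-07 m.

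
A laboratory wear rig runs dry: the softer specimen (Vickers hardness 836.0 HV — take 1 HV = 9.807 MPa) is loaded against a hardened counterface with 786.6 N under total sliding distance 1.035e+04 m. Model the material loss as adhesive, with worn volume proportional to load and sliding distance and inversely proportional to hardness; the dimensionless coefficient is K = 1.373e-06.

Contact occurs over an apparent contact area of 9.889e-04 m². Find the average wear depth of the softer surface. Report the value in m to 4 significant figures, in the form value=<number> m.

Quoted intermediates are rounded; every step keeps full precision, and rounded once at the end: four significant digits.
Convert: Hardness H = 836.0 HV × 9.807 MPa/HV = 8199 MPa = 8.199e+09 Pa.
In SI base units: W = 786.6 N, H = 8.199e+09 Pa, K = 1.373e-06.
Worn volume V = K·W·L/H = 1.373e-06 · 786.6 · 1.035e+04 / 8.199e+09 = 1.363e-09 m³.
Mean depth h = V/A = 1.363e-09 / 9.889e-04 = 1.379e-06 m.

value=1.379e-06 m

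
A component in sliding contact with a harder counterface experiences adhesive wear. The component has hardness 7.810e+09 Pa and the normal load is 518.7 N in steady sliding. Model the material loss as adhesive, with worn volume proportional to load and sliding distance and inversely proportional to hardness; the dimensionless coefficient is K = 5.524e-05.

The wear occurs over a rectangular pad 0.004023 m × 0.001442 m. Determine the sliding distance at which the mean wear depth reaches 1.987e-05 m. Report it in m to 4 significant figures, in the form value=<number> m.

value=31.42 m

Intermediate values are displayed rounded. The computation maintains full float precision, and a lone final rounding to four significant digits.
Convert: Contact area A = 0.004023 m × 0.001442 m = 5.801e-06 m².
In SI base units: W = 518.7 N, H = 7.810e+09 Pa, K = 5.524e-05.
Limit volume V_lim = h_lim·A = 1.987e-05 · 5.801e-06 = 1.153e-10 m³.
Thus life L = V_lim·H/(K·W) = 1.153e-10 · 7.810e+09 / (5.524e-05 · 518.7) = 31.42 m.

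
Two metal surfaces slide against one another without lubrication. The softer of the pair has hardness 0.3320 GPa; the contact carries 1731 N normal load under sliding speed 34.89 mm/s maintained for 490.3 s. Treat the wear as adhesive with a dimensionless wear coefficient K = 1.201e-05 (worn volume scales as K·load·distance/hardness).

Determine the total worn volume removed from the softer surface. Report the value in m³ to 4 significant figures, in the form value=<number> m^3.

value=1.071e-09 m^3

Quoted intermediates are rounded; the algebra keeps full float precision. Rounded once at the end: four significant figures.
Convert: Sliding speed v = 34.89 mm/s = 0.03489 m/s. Distance L = v·t = 0.03489 m/s × 490.3 s = 17.11 m.
Convert: Hardness H = 0.3320 GPa = 3.320e+08 Pa.
Working in SI base units: W = 1731 N, H = 3.320e+08 Pa, K = 1.201e-05.
Archard volume V = K·W·L/H = 1.201e-05 · 1731 · 17.11 / 3.320e+08 = 1.071e-09 m³.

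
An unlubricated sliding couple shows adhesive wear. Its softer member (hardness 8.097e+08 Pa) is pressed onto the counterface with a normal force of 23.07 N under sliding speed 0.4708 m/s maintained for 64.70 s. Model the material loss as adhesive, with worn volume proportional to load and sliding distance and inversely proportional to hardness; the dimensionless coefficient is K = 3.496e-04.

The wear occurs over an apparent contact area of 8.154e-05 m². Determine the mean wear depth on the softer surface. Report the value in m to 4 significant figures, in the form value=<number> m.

The computation maintains exact precision, and intermediate values appear rounded — rounded once at the end to four significant figures.
Convert: Sliding distance L = v·t = 0.4708 m/s × 64.70 s = 30.46 m.
In SI base units: W = 23.07 N, H = 8.097e+08 Pa, K = 3.496e-04.
Wear volume V = K·W·L/H = 3.496e-04 · 23.07 · 30.46 / 8.097e+08 = 3.034e-10 m³.
Average depth h = V/A = 3.034e-10 / 8.154e-05 = 3.721e-06 m.

value=3.721e-06 m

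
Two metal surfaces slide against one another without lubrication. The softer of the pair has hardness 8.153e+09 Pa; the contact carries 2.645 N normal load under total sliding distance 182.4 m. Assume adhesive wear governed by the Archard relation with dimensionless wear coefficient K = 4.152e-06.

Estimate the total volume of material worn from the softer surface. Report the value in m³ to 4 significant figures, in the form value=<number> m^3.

Intermediates are displayed rounded, and the algebra runs at full precision. Rounded just once, at four significant figures.
As SI base values: W = 2.645 N, H = 8.153e+09 Pa, K = 4.152e-06.
Volume removed: V = K·W·L/H = 4.152e-06 · 2.645 · 182.4 / 8.153e+09 = 2.457e-13 m³.

value=2.457e-13 m^3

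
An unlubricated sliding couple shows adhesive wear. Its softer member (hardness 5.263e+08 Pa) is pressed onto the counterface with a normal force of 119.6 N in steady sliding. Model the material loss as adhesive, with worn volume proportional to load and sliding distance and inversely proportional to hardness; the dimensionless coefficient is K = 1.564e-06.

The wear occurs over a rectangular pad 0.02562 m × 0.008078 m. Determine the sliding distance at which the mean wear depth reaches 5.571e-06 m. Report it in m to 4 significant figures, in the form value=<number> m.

Each operation keeps full float precision — intermediates are displayed rounded, and rounded just once to 4 significant digits.
Contact area A = 0.02562 m × 0.008078 m = 2.070e-04 m².
Expressed in SI base units: W = 119.6 N, H = 5.263e+08 Pa, K = 1.564e-06.
Allowed volume V_lim = h_lim·A = 5.571e-06 · 2.070e-04 = 1.153e-09 m³.
Inverting, life L = V_lim·H/(K·W) = 1.153e-09 · 5.263e+08 / (1.564e-06 · 119.6) = 3244 m.

value=3244 m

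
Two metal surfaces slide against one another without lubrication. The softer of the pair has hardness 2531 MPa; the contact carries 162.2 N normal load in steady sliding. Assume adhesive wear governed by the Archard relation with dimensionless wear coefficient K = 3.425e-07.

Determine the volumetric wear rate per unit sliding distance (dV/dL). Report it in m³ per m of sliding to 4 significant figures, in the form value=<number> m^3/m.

value=2.195e-14 m^3/m

Displayed values are rounded. The computation maintains full float precision; one last rounding: 4 significant digits.
Hardness H = 2531 MPa = 2.531e+09 Pa.
Working in SI base units: W = 162.2 N, H = 2.531e+09 Pa, K = 3.425e-07.
Wear rate dV/dL = K·W/H: 3.425e-07 · 162.2 / 2.531e+09 = 2.195e-14 m³/m.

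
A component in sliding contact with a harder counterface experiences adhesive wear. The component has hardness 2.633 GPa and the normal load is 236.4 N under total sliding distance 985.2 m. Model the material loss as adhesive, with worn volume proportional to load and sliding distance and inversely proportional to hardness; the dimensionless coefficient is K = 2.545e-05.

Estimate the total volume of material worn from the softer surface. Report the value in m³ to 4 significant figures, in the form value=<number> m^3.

The algebra holds full precision, and the intermediates are displayed rounded — a lone final rounding: 4 significant digits.
Convert: Hardness H = 2.633 GPa = 2.633e+09 Pa.
Collected in SI base units: W = 236.4 N, H = 2.633e+09 Pa, K = 2.545e-05.
Archard volume V = K·W·L/H = 2.545e-05 · 236.4 · 985.2 / 2.633e+09 = 2.251e-09 m³.

value=2.251e-09 m^3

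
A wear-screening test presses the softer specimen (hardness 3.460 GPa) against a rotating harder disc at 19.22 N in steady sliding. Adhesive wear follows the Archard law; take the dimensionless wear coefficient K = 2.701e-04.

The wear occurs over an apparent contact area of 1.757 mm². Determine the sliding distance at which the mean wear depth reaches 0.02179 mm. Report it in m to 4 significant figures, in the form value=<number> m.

The algebra carries exact precision; intermediates are displayed rounded; a single final rounding, at 4 significant figures.
Convert: Hardness H = 3.460 GPa = 3.460e+09 Pa.
Convert: Contact area A = 1.757 mm² = 1.757e-06 m².
Convert: Depth limit h_lim = 0.02179 mm = 2.179e-05 m.
In SI base units, W = 19.22 N, H = 3.460e+09 Pa, K = 2.701e-04.
Volume at the limit: V_lim = h_lim·A = 2.179e-05 · 1.757e-06 = 3.829e-11 m³.
Thus life L = V_lim·H/(K·W) = 3.829e-11 · 3.460e+09 / (2.701e-04 · 19.22) = 25.52 m.

value=25.52 m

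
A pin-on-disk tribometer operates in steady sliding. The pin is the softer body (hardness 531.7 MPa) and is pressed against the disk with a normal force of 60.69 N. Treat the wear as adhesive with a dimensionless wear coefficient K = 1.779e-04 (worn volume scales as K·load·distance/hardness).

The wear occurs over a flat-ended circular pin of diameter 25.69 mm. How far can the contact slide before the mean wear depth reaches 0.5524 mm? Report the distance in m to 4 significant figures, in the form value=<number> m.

Quoted intermediates are rounded — every step keeps exact precision, and one final rounding to 4 significant figures.
Convert: Hardness H = 531.7 MPa = 5.317e+08 Pa.
Convert: Pin diameter d = 25.69 mm = 0.02569 m. Contact area A = π·d²/4 = π·(0.02569 m)²/4 = 5.183e-04 m².
Convert: Depth limit h_lim = 0.5524 mm = 5.524e-04 m.
Expressed in SI base units: W = 60.69 N, H = 5.317e+08 Pa, K = 1.779e-04.
Volume at the limit: V_lim = h_lim·A = 5.524e-04 · 5.183e-04 = 2.863e-07 m³.
Sliding life L = V_lim·H/(K·W) = 2.863e-07 · 5.317e+08 / (1.779e-04 · 60.69) = 1.410e+04 m.

value=1.410e+04 m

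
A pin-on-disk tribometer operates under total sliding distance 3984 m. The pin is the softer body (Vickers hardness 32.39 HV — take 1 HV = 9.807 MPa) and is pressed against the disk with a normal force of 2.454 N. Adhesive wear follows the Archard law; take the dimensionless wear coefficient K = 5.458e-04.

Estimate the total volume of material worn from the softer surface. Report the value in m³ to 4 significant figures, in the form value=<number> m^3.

value=1.680e-08 m^3

Each operation maintains full float precision; the intermediates are displayed rounded. Rounded once at the end, at 4 significant digits.
Hardness H = 32.39 HV × 9.807 MPa/HV = 317.6 MPa = 3.176e+08 Pa.
Working in SI base units: W = 2.454 N, H = 3.176e+08 Pa, K = 5.458e-04.
The Archard volume V = K·W·L/H = 5.458e-04 · 2.454 · 3984 / 3.176e+08 = 1.680e-08 m³.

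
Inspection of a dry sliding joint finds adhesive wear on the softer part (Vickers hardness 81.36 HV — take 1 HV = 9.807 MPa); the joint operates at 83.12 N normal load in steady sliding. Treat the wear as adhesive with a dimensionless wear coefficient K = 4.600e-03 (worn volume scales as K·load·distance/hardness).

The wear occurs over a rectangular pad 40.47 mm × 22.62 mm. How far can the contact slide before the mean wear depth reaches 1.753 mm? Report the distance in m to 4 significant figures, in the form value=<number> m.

value=3349 m

Every step keeps full precision, and quoted intermediates are rounded, and one final rounding, at four significant digits.
Convert: Hardness H = 81.36 HV × 9.807 MPa/HV = 797.9 MPa = 7.979e+08 Pa.
Convert: Pad sides 40.47 mm × 22.62 mm = 0.04047 m × 0.02262 m. Contact area A = 0.04047 m × 0.02262 m = 9.154e-04 m².
Convert: Depth limit h_lim = 1.753 mm = 0.001753 m.
In SI base units, W = 83.12 N, H = 7.979e+08 Pa, K = 4.600e-03.
Allowed volume V_lim = h_lim·A = 0.001753 · 9.154e-04 = 1.605e-06 m³.
So the life L = V_lim·H/(K·W) = 1.605e-06 · 7.979e+08 / (4.600e-03 · 83.12) = 3349 m.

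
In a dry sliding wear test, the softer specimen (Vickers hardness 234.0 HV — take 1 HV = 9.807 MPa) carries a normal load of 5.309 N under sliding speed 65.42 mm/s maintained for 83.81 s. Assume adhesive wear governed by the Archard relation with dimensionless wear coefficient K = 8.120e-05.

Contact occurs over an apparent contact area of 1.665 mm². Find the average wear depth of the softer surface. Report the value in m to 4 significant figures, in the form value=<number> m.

Every step carries exact precision; intermediate values are shown rounded. Rounded just once to 4 significant digits.
Convert: Sliding speed v = 65.42 mm/s = 0.06542 m/s. Distance L = v·t = 0.06542 m/s × 83.81 s = 5.483 m.
Convert: Hardness H = 234.0 HV × 9.807 MPa/HV = 2295 MPa = 2.295e+09 Pa.
Convert: Contact area A = 1.665 mm² = 1.665e-06 m².
As SI base values: W = 5.309 N, H = 2.295e+09 Pa, K = 8.120e-05.
Archard volume V = K·W·L/H = 8.120e-05 · 5.309 · 5.483 / 2.295e+09 = 1.030e-12 m³.
Depth h = V/A = 1.030e-12 / 1.665e-06 = 6.186e-07 m.

value=6.186e-07 m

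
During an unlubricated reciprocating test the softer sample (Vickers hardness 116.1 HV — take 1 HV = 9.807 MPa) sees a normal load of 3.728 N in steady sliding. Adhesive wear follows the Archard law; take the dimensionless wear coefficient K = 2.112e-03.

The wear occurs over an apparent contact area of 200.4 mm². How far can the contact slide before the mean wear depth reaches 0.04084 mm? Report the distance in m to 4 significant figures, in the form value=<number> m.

Intermediates appear rounded, and the computation keeps full float precision; rounded once at the end, at four significant figures.
Convert: Hardness H = 116.1 HV × 9.807 MPa/HV = 1139 MPa = 1.139e+09 Pa.
Convert: Contact area A = 200.4 mm² = 2.004e-04 m².
Convert: Depth limit h_lim = 0.04084 mm = 4.084e-05 m.
Collected in SI base units: W = 3.728 N, H = 1.139e+09 Pa, K = 2.112e-03.
Allowed volume V_lim = h_lim·A = 4.084e-05 · 2.004e-04 = 8.184e-09 m³.
Inverting, life L = V_lim·H/(K·W) = 8.184e-09 · 1.139e+09 / (2.112e-03 · 3.728) = 1184 m.

value=1184 m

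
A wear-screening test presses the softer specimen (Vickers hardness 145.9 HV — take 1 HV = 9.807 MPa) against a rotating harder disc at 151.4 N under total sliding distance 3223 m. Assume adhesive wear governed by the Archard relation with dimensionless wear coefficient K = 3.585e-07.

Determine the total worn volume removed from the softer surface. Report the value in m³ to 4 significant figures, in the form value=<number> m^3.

The intermediates are shown rounded; all working math maintains full float precision. Rounded just once: four significant figures.
Convert: Hardness H = 145.9 HV × 9.807 MPa/HV = 1431 MPa = 1.431e+09 Pa.
In SI base units: W = 151.4 N, H = 1.431e+09 Pa, K = 3.585e-07.
Volume removed: V = K·W·L/H = 3.585e-07 · 151.4 · 3223 / 1.431e+09 = 1.223e-10 m³.

value=1.223e-10 m^3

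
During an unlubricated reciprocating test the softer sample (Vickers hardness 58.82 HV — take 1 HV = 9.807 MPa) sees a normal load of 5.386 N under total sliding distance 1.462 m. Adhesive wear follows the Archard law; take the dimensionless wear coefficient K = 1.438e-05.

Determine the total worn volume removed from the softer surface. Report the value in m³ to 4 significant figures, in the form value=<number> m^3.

Printed values are rounded, and all arithmetic holds exact precision. Rounded once at the end, at four significant figures.
Convert: Hardness H = 58.82 HV × 9.807 MPa/HV = 576.8 MPa = 5.768e+08 Pa.
In SI base units, W = 5.386 N, H = 5.768e+08 Pa, K = 1.438e-05.
Archard volume V = K·W·L/H = 1.438e-05 · 5.386 · 1.462 / 5.768e+08 = 1.963e-13 m³.

value=1.963e-13 m^3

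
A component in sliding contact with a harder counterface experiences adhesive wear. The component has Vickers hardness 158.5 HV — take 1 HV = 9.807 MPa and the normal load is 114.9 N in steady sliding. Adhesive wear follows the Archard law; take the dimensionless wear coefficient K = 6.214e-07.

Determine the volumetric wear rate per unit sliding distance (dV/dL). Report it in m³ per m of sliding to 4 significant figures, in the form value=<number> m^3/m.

Quoted intermediates are rounded — the algebra maintains exact precision. Rounded just once: four significant figures.
Hardness H = 158.5 HV × 9.807 MPa/HV = 1554 MPa = 1.554e+09 Pa.
In SI base units, W = 114.9 N, H = 1.554e+09 Pa, K = 6.214e-07.
Sliding wear rate dV/dL = K·W/H — distance-free: 6.214e-07 · 114.9 / 1.554e+09 = 4.593e-14 m³/m.

value=4.593e-14 m^3/m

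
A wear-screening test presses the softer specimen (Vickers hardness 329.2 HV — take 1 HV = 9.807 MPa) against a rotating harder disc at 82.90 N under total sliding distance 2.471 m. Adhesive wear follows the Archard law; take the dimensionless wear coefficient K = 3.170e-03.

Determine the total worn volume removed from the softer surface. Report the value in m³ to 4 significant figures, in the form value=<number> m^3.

Intermediate values appear rounded. Each operation holds full float precision, and rounded once at the end, at four significant figures.
Hardness H = 329.2 HV × 9.807 MPa/HV = 3228 MPa = 3.228e+09 Pa.
As SI base values: W = 82.90 N, H = 3.228e+09 Pa, K = 3.170e-03.
By Archard's law, V = K·W·L/H = 3.170e-03 · 82.90 · 2.471 / 3.228e+09 = 2.011e-10 m³.

value=2.011e-10 m^3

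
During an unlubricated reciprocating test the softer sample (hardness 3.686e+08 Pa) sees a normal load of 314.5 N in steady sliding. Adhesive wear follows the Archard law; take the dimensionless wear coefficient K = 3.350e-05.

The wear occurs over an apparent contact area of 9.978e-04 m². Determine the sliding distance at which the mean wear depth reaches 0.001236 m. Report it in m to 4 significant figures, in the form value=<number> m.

Each operation carries exact precision — intermediates appear rounded. Rounded once at the end to four significant digits.
In SI base units, W = 314.5 N, H = 3.686e+08 Pa, K = 3.350e-05.
Allowed volume V_lim = h_lim·A = 0.001236 · 9.978e-04 = 1.233e-06 m³.
Life L = V_lim·H/(K·W) = 1.233e-06 · 3.686e+08 / (3.350e-05 · 314.5) = 4.315e+04 m.

value=4.315e+04 m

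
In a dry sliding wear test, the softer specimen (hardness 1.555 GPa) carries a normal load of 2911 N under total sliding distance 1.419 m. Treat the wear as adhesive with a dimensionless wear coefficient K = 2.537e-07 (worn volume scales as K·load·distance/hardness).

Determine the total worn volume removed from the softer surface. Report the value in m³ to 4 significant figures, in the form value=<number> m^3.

value=6.739e-13 m^3

All arithmetic runs at full precision. Printed values are rounded; a lone final rounding, at 4 significant figures.
Convert: Hardness H = 1.555 GPa = 1.555e+09 Pa.
As SI base values: W = 2911 N, H = 1.555e+09 Pa, K = 2.537e-07.
The Archard volume V = K·W·L/H = 2.537e-07 · 2911 · 1.419 / 1.555e+09 = 6.739e-13 m³.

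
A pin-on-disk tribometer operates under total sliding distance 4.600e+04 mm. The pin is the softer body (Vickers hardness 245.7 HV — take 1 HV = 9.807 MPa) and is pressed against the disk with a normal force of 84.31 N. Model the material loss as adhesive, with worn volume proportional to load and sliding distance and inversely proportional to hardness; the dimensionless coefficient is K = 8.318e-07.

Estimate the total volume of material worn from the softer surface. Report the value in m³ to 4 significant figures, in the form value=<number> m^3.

Quoted intermediates are rounded; every step keeps full float precision, and one last rounding, at 4 significant figures.
Convert: Distance covered L = 4.600e+04 mm = 46.00 m.
Convert: Hardness H = 245.7 HV × 9.807 MPa/HV = 2410 MPa = 2.410e+09 Pa.
SI base units throughout: W = 84.31 N, H = 2.410e+09 Pa, K = 8.318e-07.
By Archard's law, V = K·W·L/H = 8.318e-07 · 84.31 · 46.00 / 2.410e+09 = 1.339e-12 m³.

value=1.339e-12 m^3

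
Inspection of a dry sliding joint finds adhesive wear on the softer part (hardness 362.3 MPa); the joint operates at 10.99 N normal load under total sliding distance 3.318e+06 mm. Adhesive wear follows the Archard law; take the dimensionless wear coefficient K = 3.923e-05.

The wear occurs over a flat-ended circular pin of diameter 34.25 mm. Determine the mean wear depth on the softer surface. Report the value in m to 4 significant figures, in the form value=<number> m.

value=4.286e-06 m

Intermediates appear rounded — all arithmetic maintains exact precision, and rounded once at the end to four significant figures.
Convert: Total distance L = 3.318e+06 mm = 3318 m.
Convert: Hardness H = 362.3 MPa = 3.623e+08 Pa.
Convert: Pin diameter d = 34.25 mm = 0.03425 m. Contact area A = π·d²/4 = π·(0.03425 m)²/4 = 9.213e-04 m².
Working in SI base units: W = 10.99 N, H = 3.623e+08 Pa, K = 3.923e-05.
Wear volume V = K·W·L/H = 3.923e-05 · 10.99 · 3318 / 3.623e+08 = 3.948e-09 m³.
Mean wear depth h = V/A = 3.948e-09 / 9.213e-04 = 4.286e-06 m.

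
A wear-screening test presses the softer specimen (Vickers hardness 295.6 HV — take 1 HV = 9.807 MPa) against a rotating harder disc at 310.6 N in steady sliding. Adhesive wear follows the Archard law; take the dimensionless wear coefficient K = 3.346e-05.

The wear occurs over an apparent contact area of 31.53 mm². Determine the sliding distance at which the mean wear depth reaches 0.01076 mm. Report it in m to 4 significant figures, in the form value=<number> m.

value=94.63 m

The intermediates are shown rounded — all working math maintains exact precision; rounded once at the end: four significant digits.
Convert: Hardness H = 295.6 HV × 9.807 MPa/HV = 2899 MPa = 2.899e+09 Pa.
Convert: Contact area A = 31.53 mm² = 3.153e-05 m².
Convert: Depth limit h_lim = 0.01076 mm = 1.076e-05 m.
In SI base units, W = 310.6 N, H = 2.899e+09 Pa, K = 3.346e-05.
Wearable volume V_lim = h_lim·A = 1.076e-05 · 3.153e-05 = 3.393e-10 m³.
Inverting, life L = V_lim·H/(K·W) = 3.393e-10 · 2.899e+09 / (3.346e-05 · 310.6) = 94.63 m.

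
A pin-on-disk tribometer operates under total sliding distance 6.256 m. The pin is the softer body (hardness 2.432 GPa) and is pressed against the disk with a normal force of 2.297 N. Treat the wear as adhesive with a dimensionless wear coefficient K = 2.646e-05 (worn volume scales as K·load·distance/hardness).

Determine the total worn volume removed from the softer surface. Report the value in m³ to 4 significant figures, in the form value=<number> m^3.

The intermediates are displayed rounded. All arithmetic carries full float precision — a single final rounding to four significant digits.
Hardness H = 2.432 GPa = 2.432e+09 Pa.
Restated in SI base units: W = 2.297 N, H = 2.432e+09 Pa, K = 2.646e-05.
Archard volume V = K·W·L/H = 2.646e-05 · 2.297 · 6.256 / 2.432e+09 = 1.563e-13 m³.

value=1.563e-13 m^3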